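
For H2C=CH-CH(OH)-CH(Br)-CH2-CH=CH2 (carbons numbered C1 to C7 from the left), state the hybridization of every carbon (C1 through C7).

C1 sp2, C2 sp2, C3 sp3, C4 sp3, C5 sp3, C6 sp2, C7 sp2

C1 has 3 σ bonds, plus one π bond: steric number 3 → sp2.
C2 — 3 σ bonds, plus one π bond. Steric number 3, so sp2.
C3 carries 4 σ bonds, giving a steric number of 4, so it is sp3.
C4 is sp3: 4 σ bonds, 4 electron-density regions.
C5 has 4 σ bonds: steric number 4 → sp3.
C6 — 3 σ bonds, plus one π bond. Steric number 3, so sp2.
C7 carries 3 σ bonds, plus one π bond, giving a steric number of 3, so it is sp2.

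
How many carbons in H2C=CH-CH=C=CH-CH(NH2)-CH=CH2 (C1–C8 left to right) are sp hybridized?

1

C1: sp2
C2: sp2
C3: sp2
C4: sp ✓
C5: sp2
C6: sp3
C7: sp2
C8: sp2
C4 → 1 sp carbon.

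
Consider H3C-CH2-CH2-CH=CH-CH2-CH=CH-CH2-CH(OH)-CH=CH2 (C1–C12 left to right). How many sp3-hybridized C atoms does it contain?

6

C1: sp3 ✓
C2: sp3 ✓
C3: sp3 ✓
C4: sp2
C5: sp2
C6: sp3 ✓
C7: sp2
C8: sp2
C9: sp3 ✓
C10: sp3 ✓
C11: sp2
C12: sp2
C1, C2, C3, C6, C9, C10 → 6 sp3 carbons.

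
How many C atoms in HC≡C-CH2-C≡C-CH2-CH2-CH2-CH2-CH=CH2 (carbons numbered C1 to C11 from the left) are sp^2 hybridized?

2

C1: sp
C2: sp
C3: sp3
C4: sp
C5: sp
C6: sp3
C7: sp3
C8: sp3
C9: sp3
C10: sp2 ✓
C11: sp2 ✓
C10, C11 → 2 sp2 carbons.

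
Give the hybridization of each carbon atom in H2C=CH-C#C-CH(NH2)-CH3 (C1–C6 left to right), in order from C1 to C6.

C1: 3 σ bonds, plus one π bond — 3 electron domains, sp2.
C2 is sp2: 3 σ bonds, plus one π bond, 3 electron-density regions.
C3: 2 σ bonds, plus two π bonds; 2 regions of electron density → sp.
C4: 2 σ bonds, plus two π bonds; 2 regions of electron density → sp.
C5 is sp3: 4 σ bonds, 4 electron-density regions.
C6: 4 σ bonds; 4 regions of electron density → sp3.

C1 sp2, C2 sp2, C3 sp, C4 sp, C5 sp3, C6 sp3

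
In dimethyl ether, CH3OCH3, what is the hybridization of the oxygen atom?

sp3

Two σ bonds + two lone pairs = steric number 4 → sp3.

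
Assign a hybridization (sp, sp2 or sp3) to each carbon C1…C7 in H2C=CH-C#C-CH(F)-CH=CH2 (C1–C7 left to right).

C1 sp2, C2 sp2, C3 sp, C4 sp, C5 sp3, C6 sp2, C7 sp2

C1 (3 σ bonds, plus one π bond) has steric number 3: sp2.
C2 carries 3 σ bonds, plus one π bond, giving a steric number of 3, so it is sp2.
C3 — 2 σ bonds, plus two π bonds. Steric number 2, so sp.
C4 has 2 σ bonds, plus two π bonds: steric number 2 → sp.
C5 has 4 σ bonds: steric number 4 → sp3.
C6 carries 3 σ bonds, plus one π bond, giving a steric number of 3, so it is sp2.
C7 is sp2: 3 σ bonds, plus one π bond, 3 electron-density regions.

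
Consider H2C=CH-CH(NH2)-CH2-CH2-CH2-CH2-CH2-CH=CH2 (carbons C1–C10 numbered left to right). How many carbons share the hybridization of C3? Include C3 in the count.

6

C3 is sp3 (only σ bonds).
C1: sp2
C2: sp2
C3: sp3 ✓
C4: sp3 ✓
C5: sp3 ✓
C6: sp3 ✓
C7: sp3 ✓
C8: sp3 ✓
C9: sp2
C10: sp2
6 carbons are sp3.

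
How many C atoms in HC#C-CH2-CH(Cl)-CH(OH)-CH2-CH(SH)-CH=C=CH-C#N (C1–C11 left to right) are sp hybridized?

C1: sp ✓
C2: sp ✓
C3: sp3
C4: sp3
C5: sp3
C6: sp3
C7: sp3
C8: sp2
C9: sp ✓
C10: sp2
C11: sp ✓
C1, C2, C9, C11 → 4 sp carbons.

4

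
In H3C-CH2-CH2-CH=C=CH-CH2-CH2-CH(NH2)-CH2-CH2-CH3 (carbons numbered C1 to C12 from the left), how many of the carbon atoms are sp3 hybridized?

9

C1: sp3 ✓
C2: sp3 ✓
C3: sp3 ✓
C4: sp2
C5: sp
C6: sp2
C7: sp3 ✓
C8: sp3 ✓
C9: sp3 ✓
C10: sp3 ✓
C11: sp3 ✓
C12: sp3 ✓
C1, C2, C3, C7, C8, C9, C10, C11, C12 → 9 sp3 carbons.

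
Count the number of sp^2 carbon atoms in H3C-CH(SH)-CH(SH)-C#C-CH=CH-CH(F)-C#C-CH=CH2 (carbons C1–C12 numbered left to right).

4

C1: sp3
C2: sp3
C3: sp3
C4: sp
C5: sp
C6: sp2 ✓
C7: sp2 ✓
C8: sp3
C9: sp
C10: sp
C11: sp2 ✓
C12: sp2 ✓
C6, C7, C11, C12 → 4 sp2 carbons.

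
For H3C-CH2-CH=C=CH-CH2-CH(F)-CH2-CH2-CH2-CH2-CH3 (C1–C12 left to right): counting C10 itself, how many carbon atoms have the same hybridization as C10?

9

C10 is sp3 (only σ bonds).
C1: sp3 ✓
C2: sp3 ✓
C3: sp2
C4: sp
C5: sp2
C6: sp3 ✓
C7: sp3 ✓
C8: sp3 ✓
C9: sp3 ✓
C10: sp3 ✓
C11: sp3 ✓
C12: sp3 ✓
9 carbons are sp3.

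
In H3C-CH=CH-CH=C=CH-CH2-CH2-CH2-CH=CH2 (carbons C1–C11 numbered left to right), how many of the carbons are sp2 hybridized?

C1: sp3
C2: sp2 ✓
C3: sp2 ✓
C4: sp2 ✓
C5: sp
C6: sp2 ✓
C7: sp3
C8: sp3
C9: sp3
C10: sp2 ✓
C11: sp2 ✓
C2, C3, C4, C6, C10, C11 → 6 sp2 carbons.

6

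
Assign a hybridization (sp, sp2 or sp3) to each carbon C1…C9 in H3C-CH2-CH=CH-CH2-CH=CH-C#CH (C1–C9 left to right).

C1 — 4 σ bonds. Steric number 4, so sp3.
C2: 4 σ bonds — 4 electron domains, sp3.
C3 has 3 σ bonds, plus one π bond: steric number 3 → sp2.
C4: 3 σ bonds, plus one π bond — 3 electron domains, sp2.
C5 has 4 σ bonds: steric number 4 → sp3.
C6 — 3 σ bonds, plus one π bond. Steric number 3, so sp2.
C7 carries 3 σ bonds, plus one π bond, giving a steric number of 3, so it is sp2.
C8: 2 σ bonds, plus two π bonds; 2 regions of electron density → sp.
C9: 2 σ bonds, plus two π bonds; 2 regions of electron density → sp.

C1 sp3, C2 sp3, C3 sp2, C4 sp2, C5 sp3, C6 sp2, C7 sp2, C8 sp, C9 sp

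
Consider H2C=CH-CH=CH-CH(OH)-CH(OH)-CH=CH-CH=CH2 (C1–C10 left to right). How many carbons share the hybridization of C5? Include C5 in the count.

2

C5 is sp3 (only σ bonds).
C1: sp2
C2: sp2
C3: sp2
C4: sp2
C5: sp3 ✓
C6: sp3 ✓
C7: sp2
C8: sp2
C9: sp2
C10: sp2
2 carbons are sp3.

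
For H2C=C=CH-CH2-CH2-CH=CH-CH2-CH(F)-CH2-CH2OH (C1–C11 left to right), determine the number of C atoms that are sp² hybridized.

4

C1: sp2 ✓
C2: sp
C3: sp2 ✓
C4: sp3
C5: sp3
C6: sp2 ✓
C7: sp2 ✓
C8: sp3
C9: sp3
C10: sp3
C11: sp3
C1, C3, C6, C7 → 4 sp2 carbons.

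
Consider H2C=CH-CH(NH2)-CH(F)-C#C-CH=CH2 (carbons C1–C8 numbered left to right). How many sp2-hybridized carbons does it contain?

4

C1: sp2 ✓
C2: sp2 ✓
C3: sp3
C4: sp3
C5: sp
C6: sp
C7: sp2 ✓
C8: sp2 ✓
C1, C2, C7, C8 → 4 sp2 carbons.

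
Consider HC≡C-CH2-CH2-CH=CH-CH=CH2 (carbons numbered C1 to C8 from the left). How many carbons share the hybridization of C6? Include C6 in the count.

C6 is sp2 (one π bond).
C1: sp
C2: sp
C3: sp3
C4: sp3
C5: sp2 ✓
C6: sp2 ✓
C7: sp2 ✓
C8: sp2 ✓
4 carbons are sp2.

4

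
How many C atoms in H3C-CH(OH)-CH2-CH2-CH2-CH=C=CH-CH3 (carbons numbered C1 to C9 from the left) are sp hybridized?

1

C1: sp3
C2: sp3
C3: sp3
C4: sp3
C5: sp3
C6: sp2
C7: sp ✓
C8: sp2
C9: sp3
C7 → 1 sp carbon.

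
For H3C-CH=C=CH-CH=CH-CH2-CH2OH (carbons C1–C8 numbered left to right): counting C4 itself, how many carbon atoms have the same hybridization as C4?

C4 is sp2 (one π bond).
C1: sp3
C2: sp2 ✓
C3: sp
C4: sp2 ✓
C5: sp2 ✓
C6: sp2 ✓
C7: sp3
C8: sp3
4 carbons are sp2.

4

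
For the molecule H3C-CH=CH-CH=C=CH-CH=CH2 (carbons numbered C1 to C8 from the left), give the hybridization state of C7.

sp²

C7 carries 3 σ bonds, plus one π bond, giving a steric number of 3, so it is sp2.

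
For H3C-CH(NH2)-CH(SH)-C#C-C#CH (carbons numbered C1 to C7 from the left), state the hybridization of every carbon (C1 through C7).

C1 sp3, C2 sp3, C3 sp3, C4 sp, C5 sp, C6 sp, C7 sp

C1 (4 σ bonds) has steric number 4: sp3.
C2: 4 σ bonds; 4 regions of electron density → sp3.
C3 (4 σ bonds) has steric number 4: sp3.
C4 has 2 σ bonds, plus two π bonds: steric number 2 → sp.
C5 has 2 σ bonds, plus two π bonds: steric number 2 → sp.
C6: 2 σ bonds, plus two π bonds; 2 regions of electron density → sp.
C7 — 2 σ bonds, plus two π bonds. Steric number 2, so sp.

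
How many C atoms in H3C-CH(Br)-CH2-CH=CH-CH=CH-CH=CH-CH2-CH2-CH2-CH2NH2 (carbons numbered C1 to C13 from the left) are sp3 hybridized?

C1: sp3 ✓
C2: sp3 ✓
C3: sp3 ✓
C4: sp2
C5: sp2
C6: sp2
C7: sp2
C8: sp2
C9: sp2
C10: sp3 ✓
C11: sp3 ✓
C12: sp3 ✓
C13: sp3 ✓
C1, C2, C3, C10, C11, C12, C13 → 7 sp3 carbons.

7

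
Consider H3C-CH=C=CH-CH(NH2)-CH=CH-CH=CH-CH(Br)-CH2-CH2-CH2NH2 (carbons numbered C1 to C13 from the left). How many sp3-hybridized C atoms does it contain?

C1: sp3 ✓
C2: sp2
C3: sp
C4: sp2
C5: sp3 ✓
C6: sp2
C7: sp2
C8: sp2
C9: sp2
C10: sp3 ✓
C11: sp3 ✓
C12: sp3 ✓
C13: sp3 ✓
C1, C5, C10, C11, C12, C13 → 6 sp3 carbons.

6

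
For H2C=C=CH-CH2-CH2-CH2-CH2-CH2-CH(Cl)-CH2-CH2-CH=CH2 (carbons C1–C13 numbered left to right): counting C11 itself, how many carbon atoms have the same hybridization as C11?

8

C11 is sp3 (only σ bonds).
C1: sp2
C2: sp
C3: sp2
C4: sp3 ✓
C5: sp3 ✓
C6: sp3 ✓
C7: sp3 ✓
C8: sp3 ✓
C9: sp3 ✓
C10: sp3 ✓
C11: sp3 ✓
C12: sp2
C13: sp2
8 carbons are sp3.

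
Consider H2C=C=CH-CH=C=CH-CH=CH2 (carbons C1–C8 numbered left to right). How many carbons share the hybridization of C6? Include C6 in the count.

6

C6 is sp2 (one π bond).
C1: sp2 ✓
C2: sp
C3: sp2 ✓
C4: sp2 ✓
C5: sp
C6: sp2 ✓
C7: sp2 ✓
C8: sp2 ✓
6 carbons are sp2.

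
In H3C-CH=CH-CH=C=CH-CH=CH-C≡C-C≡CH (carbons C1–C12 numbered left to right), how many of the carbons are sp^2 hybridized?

6

C1: sp3
C2: sp2 ✓
C3: sp2 ✓
C4: sp2 ✓
C5: sp
C6: sp2 ✓
C7: sp2 ✓
C8: sp2 ✓
C9: sp
C10: sp
C11: sp
C12: sp
C2, C3, C4, C6, C7, C8 → 6 sp2 carbons.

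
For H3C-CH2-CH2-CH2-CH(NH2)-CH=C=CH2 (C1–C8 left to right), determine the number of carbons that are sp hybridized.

C1: sp3
C2: sp3
C3: sp3
C4: sp3
C5: sp3
C6: sp2
C7: sp ✓
C8: sp2
C7 → 1 sp carbon.

1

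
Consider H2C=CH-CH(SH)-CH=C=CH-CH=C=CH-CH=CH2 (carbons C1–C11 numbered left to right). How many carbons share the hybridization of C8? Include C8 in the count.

C8 is sp (two π bonds).
C1: sp2
C2: sp2
C3: sp3
C4: sp2
C5: sp ✓
C6: sp2
C7: sp2
C8: sp ✓
C9: sp2
C10: sp2
C11: sp2
2 carbons are sp.

2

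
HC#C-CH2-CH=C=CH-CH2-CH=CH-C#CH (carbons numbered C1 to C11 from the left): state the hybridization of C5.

sp

C5 has 2 σ bonds, plus two π bonds: steric number 2 → sp.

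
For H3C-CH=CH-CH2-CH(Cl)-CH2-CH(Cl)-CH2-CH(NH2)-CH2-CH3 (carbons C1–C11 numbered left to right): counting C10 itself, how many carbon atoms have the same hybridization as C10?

9

C10 is sp3 (only σ bonds).
C1: sp3 ✓
C2: sp2
C3: sp2
C4: sp3 ✓
C5: sp3 ✓
C6: sp3 ✓
C7: sp3 ✓
C8: sp3 ✓
C9: sp3 ✓
C10: sp3 ✓
C11: sp3 ✓
9 carbons are sp3.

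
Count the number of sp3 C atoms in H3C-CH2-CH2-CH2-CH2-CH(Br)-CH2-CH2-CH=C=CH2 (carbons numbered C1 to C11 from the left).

C1: sp3 ✓
C2: sp3 ✓
C3: sp3 ✓
C4: sp3 ✓
C5: sp3 ✓
C6: sp3 ✓
C7: sp3 ✓
C8: sp3 ✓
C9: sp2
C10: sp
C11: sp2
C1, C2, C3, C4, C5, C6, C7, C8 → 8 sp3 carbons.

8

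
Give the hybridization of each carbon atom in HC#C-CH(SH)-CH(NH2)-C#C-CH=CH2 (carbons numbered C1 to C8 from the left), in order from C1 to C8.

C1 sp, C2 sp, C3 sp3, C4 sp3, C5 sp, C6 sp, C7 sp2, C8 sp2

C1: 2 σ bonds, plus two π bonds; 2 regions of electron density → sp.
C2 carries 2 σ bonds, plus two π bonds, giving a steric number of 2, so it is sp.
C3 (4 σ bonds) has steric number 4: sp3.
C4 — 4 σ bonds. Steric number 4, so sp3.
C5 carries 2 σ bonds, plus two π bonds, giving a steric number of 2, so it is sp.
C6 has 2 σ bonds, plus two π bonds: steric number 2 → sp.
C7 (3 σ bonds, plus one π bond) has steric number 3: sp2.
C8 is sp2: 3 σ bonds, plus one π bond, 3 electron-density regions.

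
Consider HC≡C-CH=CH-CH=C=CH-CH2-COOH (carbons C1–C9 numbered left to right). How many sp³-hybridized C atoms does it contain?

C1: sp
C2: sp
C3: sp2
C4: sp2
C5: sp2
C6: sp
C7: sp2
C8: sp3 ✓
C9: sp2
C8 → 1 sp3 carbon.

1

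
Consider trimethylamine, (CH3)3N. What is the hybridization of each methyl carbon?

Each methyl carbon (4 σ bonds) has steric number 4: sp3.

sp^3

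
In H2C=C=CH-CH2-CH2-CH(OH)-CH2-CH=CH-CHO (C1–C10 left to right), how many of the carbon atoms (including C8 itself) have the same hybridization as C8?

C8 is sp2 (one π bond).
C1: sp2 ✓
C2: sp
C3: sp2 ✓
C4: sp3
C5: sp3
C6: sp3
C7: sp3
C8: sp2 ✓
C9: sp2 ✓
C10: sp2 ✓
5 carbons are sp2.

5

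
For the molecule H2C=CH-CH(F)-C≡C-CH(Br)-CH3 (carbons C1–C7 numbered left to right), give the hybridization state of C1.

C1: 3 σ bonds, plus one π bond; 3 regions of electron density → sp2.

sp^2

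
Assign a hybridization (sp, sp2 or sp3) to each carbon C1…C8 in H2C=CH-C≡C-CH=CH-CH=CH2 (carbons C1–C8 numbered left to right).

C1 sp2, C2 sp2, C3 sp, C4 sp, C5 sp2, C6 sp2, C7 sp2, C8 sp2

C1 has 3 σ bonds, plus one π bond: steric number 3 → sp2.
C2 — 3 σ bonds, plus one π bond. Steric number 3, so sp2.
C3 is sp: 2 σ bonds, plus two π bonds, 2 electron-density regions.
C4 (2 σ bonds, plus two π bonds) has steric number 2: sp.
C5: 3 σ bonds, plus one π bond — 3 electron domains, sp2.
C6 (3 σ bonds, plus one π bond) has steric number 3: sp2.
C7 has 3 σ bonds, plus one π bond: steric number 3 → sp2.
C8 carries 3 σ bonds, plus one π bond, giving a steric number of 3, so it is sp2.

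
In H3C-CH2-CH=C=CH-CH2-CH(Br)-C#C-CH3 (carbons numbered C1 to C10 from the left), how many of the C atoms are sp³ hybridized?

5

C1: sp3 ✓
C2: sp3 ✓
C3: sp2
C4: sp
C5: sp2
C6: sp3 ✓
C7: sp3 ✓
C8: sp
C9: sp
C10: sp3 ✓
C1, C2, C6, C7, C10 → 5 sp3 carbons.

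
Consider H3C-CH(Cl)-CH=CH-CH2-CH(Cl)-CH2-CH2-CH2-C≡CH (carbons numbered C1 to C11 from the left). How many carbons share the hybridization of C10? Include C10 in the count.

2

C10 is sp (two π bonds).
C1: sp3
C2: sp3
C3: sp2
C4: sp2
C5: sp3
C6: sp3
C7: sp3
C8: sp3
C9: sp3
C10: sp ✓
C11: sp ✓
2 carbons are sp.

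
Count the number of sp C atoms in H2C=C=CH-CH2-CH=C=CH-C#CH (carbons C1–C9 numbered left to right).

C1: sp2
C2: sp ✓
C3: sp2
C4: sp3
C5: sp2
C6: sp ✓
C7: sp2
C8: sp ✓
C9: sp ✓
C2, C6, C8, C9 → 4 sp carbons.

4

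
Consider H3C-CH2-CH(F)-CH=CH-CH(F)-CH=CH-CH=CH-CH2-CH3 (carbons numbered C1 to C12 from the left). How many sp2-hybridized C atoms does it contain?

6

C1: sp3
C2: sp3
C3: sp3
C4: sp2 ✓
C5: sp2 ✓
C6: sp3
C7: sp2 ✓
C8: sp2 ✓
C9: sp2 ✓
C10: sp2 ✓
C11: sp3
C12: sp3
C4, C5, C7, C8, C9, C10 → 6 sp2 carbons.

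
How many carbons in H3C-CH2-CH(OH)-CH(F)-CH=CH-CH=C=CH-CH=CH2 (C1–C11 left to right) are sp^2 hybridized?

6

C1: sp3
C2: sp3
C3: sp3
C4: sp3
C5: sp2 ✓
C6: sp2 ✓
C7: sp2 ✓
C8: sp
C9: sp2 ✓
C10: sp2 ✓
C11: sp2 ✓
C5, C6, C7, C9, C10, C11 → 6 sp2 carbons.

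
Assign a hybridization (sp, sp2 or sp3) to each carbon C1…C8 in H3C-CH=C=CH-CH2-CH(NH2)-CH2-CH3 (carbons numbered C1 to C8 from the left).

C1: 4 σ bonds; 4 regions of electron density → sp3.
C2 (3 σ bonds, plus one π bond) has steric number 3: sp2.
C3 (2 σ bonds, plus two π bonds) has steric number 2: sp.
C4 (3 σ bonds, plus one π bond) has steric number 3: sp2.
C5: 4 σ bonds; 4 regions of electron density → sp3.
C6 is sp3: 4 σ bonds, 4 electron-density regions.
C7 (4 σ bonds) has steric number 4: sp3.
C8 has 4 σ bonds: steric number 4 → sp3.

C1 sp3, C2 sp2, C3 sp, C4 sp2, C5 sp3, C6 sp3, C7 sp3, C8 sp3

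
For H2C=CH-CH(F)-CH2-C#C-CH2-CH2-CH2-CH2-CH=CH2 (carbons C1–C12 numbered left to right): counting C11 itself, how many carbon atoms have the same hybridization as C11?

C11 is sp2 (one π bond).
C1: sp2 ✓
C2: sp2 ✓
C3: sp3
C4: sp3
C5: sp
C6: sp
C7: sp3
C8: sp3
C9: sp3
C10: sp3
C11: sp2 ✓
C12: sp2 ✓
4 carbons are sp2.

4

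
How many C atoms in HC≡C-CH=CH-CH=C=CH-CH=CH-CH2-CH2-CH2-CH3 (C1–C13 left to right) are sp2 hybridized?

6

C1: sp
C2: sp
C3: sp2 ✓
C4: sp2 ✓
C5: sp2 ✓
C6: sp
C7: sp2 ✓
C8: sp2 ✓
C9: sp2 ✓
C10: sp3
C11: sp3
C12: sp3
C13: sp3
C3, C4, C5, C7, C8, C9 → 6 sp2 carbons.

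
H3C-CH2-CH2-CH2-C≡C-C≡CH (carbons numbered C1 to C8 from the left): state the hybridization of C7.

sp

C7 has 2 σ bonds, plus two π bonds: steric number 2 → sp.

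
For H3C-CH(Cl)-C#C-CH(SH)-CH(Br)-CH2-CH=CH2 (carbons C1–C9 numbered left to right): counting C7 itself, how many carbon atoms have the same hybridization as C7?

5

C7 is sp3 (only σ bonds).
C1: sp3 ✓
C2: sp3 ✓
C3: sp
C4: sp
C5: sp3 ✓
C6: sp3 ✓
C7: sp3 ✓
C8: sp2
C9: sp2
5 carbons are sp3.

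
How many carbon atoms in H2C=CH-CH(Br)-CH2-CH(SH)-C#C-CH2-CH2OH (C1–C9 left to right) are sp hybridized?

C1: sp2
C2: sp2
C3: sp3
C4: sp3
C5: sp3
C6: sp ✓
C7: sp ✓
C8: sp3
C9: sp3
C6, C7 → 2 sp carbons.

2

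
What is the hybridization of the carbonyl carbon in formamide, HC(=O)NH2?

sp^2

The carbonyl carbon has 3 σ bonds, plus one π bond: steric number 3 → sp2.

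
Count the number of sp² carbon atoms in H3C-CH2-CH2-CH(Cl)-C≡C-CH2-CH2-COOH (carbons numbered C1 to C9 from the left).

1

C1: sp3
C2: sp3
C3: sp3
C4: sp3
C5: sp
C6: sp
C7: sp3
C8: sp3
C9: sp2 ✓
C9 → 1 sp2 carbon.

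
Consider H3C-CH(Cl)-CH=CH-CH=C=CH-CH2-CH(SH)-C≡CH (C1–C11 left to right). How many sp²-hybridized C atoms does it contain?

C1: sp3
C2: sp3
C3: sp2 ✓
C4: sp2 ✓
C5: sp2 ✓
C6: sp
C7: sp2 ✓
C8: sp3
C9: sp3
C10: sp
C11: sp
C3, C4, C5, C7 → 4 sp2 carbons.

4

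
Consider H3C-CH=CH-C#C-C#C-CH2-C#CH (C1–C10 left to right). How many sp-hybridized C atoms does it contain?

C1: sp3
C2: sp2
C3: sp2
C4: sp ✓
C5: sp ✓
C6: sp ✓
C7: sp ✓
C8: sp3
C9: sp ✓
C10: sp ✓
C4, C5, C6, C7, C9, C10 → 6 sp carbons.

6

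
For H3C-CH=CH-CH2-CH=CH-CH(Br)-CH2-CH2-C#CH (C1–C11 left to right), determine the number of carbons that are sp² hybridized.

4

C1: sp3
C2: sp2 ✓
C3: sp2 ✓
C4: sp3
C5: sp2 ✓
C6: sp2 ✓
C7: sp3
C8: sp3
C9: sp3
C10: sp
C11: sp
C2, C3, C5, C6 → 4 sp2 carbons.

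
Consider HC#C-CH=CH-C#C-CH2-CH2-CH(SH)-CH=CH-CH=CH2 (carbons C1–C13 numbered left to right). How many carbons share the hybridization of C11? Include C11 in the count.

6

C11 is sp2 (one π bond).
C1: sp
C2: sp
C3: sp2 ✓
C4: sp2 ✓
C5: sp
C6: sp
C7: sp3
C8: sp3
C9: sp3
C10: sp2 ✓
C11: sp2 ✓
C12: sp2 ✓
C13: sp2 ✓
6 carbons are sp2.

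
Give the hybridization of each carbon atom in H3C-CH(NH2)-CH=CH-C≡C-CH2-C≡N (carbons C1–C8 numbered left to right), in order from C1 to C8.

C1 (4 σ bonds) has steric number 4: sp3.
C2: 4 σ bonds; 4 regions of electron density → sp3.
C3: 3 σ bonds, plus one π bond; 3 regions of electron density → sp2.
C4 (3 σ bonds, plus one π bond) has steric number 3: sp2.
C5 — 2 σ bonds, plus two π bonds. Steric number 2, so sp.
C6 (2 σ bonds, plus two π bonds) has steric number 2: sp.
C7 (4 σ bonds) has steric number 4: sp3.
C8 carries 2 σ bonds, plus two π bonds, giving a steric number of 2, so it is sp.

C1 sp3, C2 sp3, C3 sp2, C4 sp2, C5 sp, C6 sp, C7 sp3, C8 sp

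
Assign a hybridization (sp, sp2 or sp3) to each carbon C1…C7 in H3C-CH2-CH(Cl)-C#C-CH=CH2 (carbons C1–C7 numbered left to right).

C1 sp3, C2 sp3, C3 sp3, C4 sp, C5 sp, C6 sp2, C7 sp2

C1 carries 4 σ bonds, giving a steric number of 4, so it is sp3.
C2 carries 4 σ bonds, giving a steric number of 4, so it is sp3.
C3: 4 σ bonds; 4 regions of electron density → sp3.
C4 has 2 σ bonds, plus two π bonds: steric number 2 → sp.
C5 is sp: 2 σ bonds, plus two π bonds, 2 electron-density regions.
C6 — 3 σ bonds, plus one π bond. Steric number 3, so sp2.
C7: 3 σ bonds, plus one π bond — 3 electron domains, sp2.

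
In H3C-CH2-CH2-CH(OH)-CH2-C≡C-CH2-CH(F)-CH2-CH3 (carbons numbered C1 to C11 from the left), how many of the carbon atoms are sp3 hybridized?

9

C1: sp3 ✓
C2: sp3 ✓
C3: sp3 ✓
C4: sp3 ✓
C5: sp3 ✓
C6: sp
C7: sp
C8: sp3 ✓
C9: sp3 ✓
C10: sp3 ✓
C11: sp3 ✓
C1, C2, C3, C4, C5, C8, C9, C10, C11 → 9 sp3 carbons.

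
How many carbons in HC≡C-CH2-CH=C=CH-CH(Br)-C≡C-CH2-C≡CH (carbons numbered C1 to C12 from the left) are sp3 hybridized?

3

C1: sp
C2: sp
C3: sp3 ✓
C4: sp2
C5: sp
C6: sp2
C7: sp3 ✓
C8: sp
C9: sp
C10: sp3 ✓
C11: sp
C12: sp
C3, C7, C10 → 3 sp3 carbons.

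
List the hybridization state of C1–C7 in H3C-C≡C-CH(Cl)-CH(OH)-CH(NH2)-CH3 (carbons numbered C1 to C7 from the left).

C1 sp3, C2 sp, C3 sp, C4 sp3, C5 sp3, C6 sp3, C7 sp3

C1 — 4 σ bonds. Steric number 4, so sp3.
C2 is sp: 2 σ bonds, plus two π bonds, 2 electron-density regions.
C3: 2 σ bonds, plus two π bonds — 2 electron domains, sp.
C4: 4 σ bonds; 4 regions of electron density → sp3.
C5: 4 σ bonds — 4 electron domains, sp3.
C6: 4 σ bonds; 4 regions of electron density → sp3.
C7 (4 σ bonds) has steric number 4: sp3.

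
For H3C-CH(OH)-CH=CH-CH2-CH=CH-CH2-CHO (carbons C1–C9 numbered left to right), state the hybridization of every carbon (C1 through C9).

C1 sp3, C2 sp3, C3 sp2, C4 sp2, C5 sp3, C6 sp2, C7 sp2, C8 sp3, C9 sp2

C1: 4 σ bonds; 4 regions of electron density → sp3.
C2: 4 σ bonds — 4 electron domains, sp3.
C3 is sp2: 3 σ bonds, plus one π bond, 3 electron-density regions.
C4 carries 3 σ bonds, plus one π bond, giving a steric number of 3, so it is sp2.
C5 has 4 σ bonds: steric number 4 → sp3.
C6 has 3 σ bonds, plus one π bond: steric number 3 → sp2.
C7 (3 σ bonds, plus one π bond) has steric number 3: sp2.
C8: 4 σ bonds; 4 regions of electron density → sp3.
C9 has 3 σ bonds, plus one π bond: steric number 3 → sp2.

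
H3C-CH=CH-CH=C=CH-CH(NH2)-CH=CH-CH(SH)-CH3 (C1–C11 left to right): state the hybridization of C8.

sp^2

C8: 3 σ bonds, plus one π bond — 3 electron domains, sp2.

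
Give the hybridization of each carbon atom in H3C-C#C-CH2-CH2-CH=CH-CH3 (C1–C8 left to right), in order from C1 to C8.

C1 sp3, C2 sp, C3 sp, C4 sp3, C5 sp3, C6 sp2, C7 sp2, C8 sp3

C1: 4 σ bonds; 4 regions of electron density → sp3.
C2 has 2 σ bonds, plus two π bonds: steric number 2 → sp.
C3 is sp: 2 σ bonds, plus two π bonds, 2 electron-density regions.
C4 carries 4 σ bonds, giving a steric number of 4, so it is sp3.
C5 (4 σ bonds) has steric number 4: sp3.
C6 is sp2: 3 σ bonds, plus one π bond, 3 electron-density regions.
C7 — 3 σ bonds, plus one π bond. Steric number 3, so sp2.
C8 — 4 σ bonds. Steric number 4, so sp3.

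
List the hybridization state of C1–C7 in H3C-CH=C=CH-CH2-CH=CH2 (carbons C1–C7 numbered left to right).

C1 sp3, C2 sp2, C3 sp, C4 sp2, C5 sp3, C6 sp2, C7 sp2

C1 (4 σ bonds) has steric number 4: sp3.
C2: 3 σ bonds, plus one π bond — 3 electron domains, sp2.
C3 (2 σ bonds, plus two π bonds) has steric number 2: sp.
C4: 3 σ bonds, plus one π bond — 3 electron domains, sp2.
C5 (4 σ bonds) has steric number 4: sp3.
C6 — 3 σ bonds, plus one π bond. Steric number 3, so sp2.
C7: 3 σ bonds, plus one π bond; 3 regions of electron density → sp2.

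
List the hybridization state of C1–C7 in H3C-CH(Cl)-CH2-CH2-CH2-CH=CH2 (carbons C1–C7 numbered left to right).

C1 is sp3: 4 σ bonds, 4 electron-density regions.
C2 — 4 σ bonds. Steric number 4, so sp3.
C3: 4 σ bonds; 4 regions of electron density → sp3.
C4 carries 4 σ bonds, giving a steric number of 4, so it is sp3.
C5 (4 σ bonds) has steric number 4: sp3.
C6: 3 σ bonds, plus one π bond; 3 regions of electron density → sp2.
C7: 3 σ bonds, plus one π bond; 3 regions of electron density → sp2.

C1 sp3, C2 sp3, C3 sp3, C4 sp3, C5 sp3, C6 sp2, C7 sp2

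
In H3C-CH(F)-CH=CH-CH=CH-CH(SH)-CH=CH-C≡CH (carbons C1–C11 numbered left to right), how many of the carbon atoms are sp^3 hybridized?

3

C1: sp3 ✓
C2: sp3 ✓
C3: sp2
C4: sp2
C5: sp2
C6: sp2
C7: sp3 ✓
C8: sp2
C9: sp2
C10: sp
C11: sp
C1, C2, C7 → 3 sp3 carbons.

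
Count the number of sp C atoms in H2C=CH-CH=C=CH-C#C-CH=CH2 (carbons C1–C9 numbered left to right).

3

C1: sp2
C2: sp2
C3: sp2
C4: sp ✓
C5: sp2
C6: sp ✓
C7: sp ✓
C8: sp2
C9: sp2
C4, C6, C7 → 3 sp carbons.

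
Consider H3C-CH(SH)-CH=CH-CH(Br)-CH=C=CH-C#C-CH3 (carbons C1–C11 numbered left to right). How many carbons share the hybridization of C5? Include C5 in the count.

C5 is sp3 (only σ bonds).
C1: sp3 ✓
C2: sp3 ✓
C3: sp2
C4: sp2
C5: sp3 ✓
C6: sp2
C7: sp
C8: sp2
C9: sp
C10: sp
C11: sp3 ✓
4 carbons are sp3.

4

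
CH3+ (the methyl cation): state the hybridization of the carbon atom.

sp2

Three σ bonds to H, empty p orbital → sp2, trigonal planar.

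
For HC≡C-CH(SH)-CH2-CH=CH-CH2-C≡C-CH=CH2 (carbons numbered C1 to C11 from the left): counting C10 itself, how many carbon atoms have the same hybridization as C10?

C10 is sp2 (one π bond).
C1: sp
C2: sp
C3: sp3
C4: sp3
C5: sp2 ✓
C6: sp2 ✓
C7: sp3
C8: sp
C9: sp
C10: sp2 ✓
C11: sp2 ✓
4 carbons are sp2.

4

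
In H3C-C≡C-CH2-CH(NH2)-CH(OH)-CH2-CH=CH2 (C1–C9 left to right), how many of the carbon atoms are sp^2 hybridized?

C1: sp3
C2: sp
C3: sp
C4: sp3
C5: sp3
C6: sp3
C7: sp3
C8: sp2 ✓
C9: sp2 ✓
C8, C9 → 2 sp2 carbons.

2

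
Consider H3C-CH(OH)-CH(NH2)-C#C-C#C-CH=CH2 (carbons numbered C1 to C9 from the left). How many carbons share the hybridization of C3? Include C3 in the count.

3

C3 is sp3 (only σ bonds).
C1: sp3 ✓
C2: sp3 ✓
C3: sp3 ✓
C4: sp
C5: sp
C6: sp
C7: sp
C8: sp2
C9: sp2
3 carbons are sp3.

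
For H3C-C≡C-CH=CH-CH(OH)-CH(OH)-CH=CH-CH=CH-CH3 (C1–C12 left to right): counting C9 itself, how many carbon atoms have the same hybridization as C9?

C9 is sp2 (one π bond).
C1: sp3
C2: sp
C3: sp
C4: sp2 ✓
C5: sp2 ✓
C6: sp3
C7: sp3
C8: sp2 ✓
C9: sp2 ✓
C10: sp2 ✓
C11: sp2 ✓
C12: sp3
6 carbons are sp2.

6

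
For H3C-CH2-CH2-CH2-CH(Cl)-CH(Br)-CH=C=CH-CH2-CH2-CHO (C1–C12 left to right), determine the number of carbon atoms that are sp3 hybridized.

C1: sp3 ✓
C2: sp3 ✓
C3: sp3 ✓
C4: sp3 ✓
C5: sp3 ✓
C6: sp3 ✓
C7: sp2
C8: sp
C9: sp2
C10: sp3 ✓
C11: sp3 ✓
C12: sp2
C1, C2, C3, C4, C5, C6, C10, C11 → 8 sp3 carbons.

8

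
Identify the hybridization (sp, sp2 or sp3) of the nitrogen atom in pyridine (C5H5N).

sp^2

N has two σ bonds and one lone pair in the ring plane (steric number 3 → sp2); its p orbital contributes one electron to the aromatic π system via the C=N double bond.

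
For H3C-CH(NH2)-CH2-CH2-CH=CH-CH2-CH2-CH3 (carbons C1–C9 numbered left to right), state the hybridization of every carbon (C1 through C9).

C1 sp3, C2 sp3, C3 sp3, C4 sp3, C5 sp2, C6 sp2, C7 sp3, C8 sp3, C9 sp3

C1: 4 σ bonds; 4 regions of electron density → sp3.
C2 has 4 σ bonds: steric number 4 → sp3.
C3: 4 σ bonds; 4 regions of electron density → sp3.
C4 (4 σ bonds) has steric number 4: sp3.
C5 has 3 σ bonds, plus one π bond: steric number 3 → sp2.
C6 is sp2: 3 σ bonds, plus one π bond, 3 electron-density regions.
C7 has 4 σ bonds: steric number 4 → sp3.
C8 — 4 σ bonds. Steric number 4, so sp3.
C9: 4 σ bonds — 4 electron domains, sp3.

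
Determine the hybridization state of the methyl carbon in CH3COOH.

The methyl carbon: 4 σ bonds — 4 electron domains, sp3.

sp^3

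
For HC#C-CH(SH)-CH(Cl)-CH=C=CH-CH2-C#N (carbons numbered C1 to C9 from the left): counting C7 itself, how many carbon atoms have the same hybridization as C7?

2

C7 is sp2 (one π bond).
C1: sp
C2: sp
C3: sp3
C4: sp3
C5: sp2 ✓
C6: sp
C7: sp2 ✓
C8: sp3
C9: sp
2 carbons are sp2.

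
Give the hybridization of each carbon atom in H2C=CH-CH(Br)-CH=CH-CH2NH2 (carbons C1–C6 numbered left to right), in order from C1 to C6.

C1 (3 σ bonds, plus one π bond) has steric number 3: sp2.
C2 (3 σ bonds, plus one π bond) has steric number 3: sp2.
C3: 4 σ bonds — 4 electron domains, sp3.
C4 (3 σ bonds, plus one π bond) has steric number 3: sp2.
C5: 3 σ bonds, plus one π bond; 3 regions of electron density → sp2.
C6 — 4 σ bonds. Steric number 4, so sp3.

C1 sp2, C2 sp2, C3 sp3, C4 sp2, C5 sp2, C6 sp3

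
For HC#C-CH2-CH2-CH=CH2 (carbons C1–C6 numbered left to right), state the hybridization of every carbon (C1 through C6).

C1: 2 σ bonds, plus two π bonds; 2 regions of electron density → sp.
C2: 2 σ bonds, plus two π bonds — 2 electron domains, sp.
C3 — 4 σ bonds. Steric number 4, so sp3.
C4: 4 σ bonds — 4 electron domains, sp3.
C5 carries 3 σ bonds, plus one π bond, giving a steric number of 3, so it is sp2.
C6: 3 σ bonds, plus one π bond — 3 electron domains, sp2.

C1 sp, C2 sp, C3 sp3, C4 sp3, C5 sp2, C6 sp2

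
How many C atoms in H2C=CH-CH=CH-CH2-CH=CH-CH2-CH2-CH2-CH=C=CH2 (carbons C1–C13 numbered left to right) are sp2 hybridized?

C1: sp2 ✓
C2: sp2 ✓
C3: sp2 ✓
C4: sp2 ✓
C5: sp3
C6: sp2 ✓
C7: sp2 ✓
C8: sp3
C9: sp3
C10: sp3
C11: sp2 ✓
C12: sp
C13: sp2 ✓
C1, C2, C3, C4, C6, C7, C11, C13 → 8 sp2 carbons.

8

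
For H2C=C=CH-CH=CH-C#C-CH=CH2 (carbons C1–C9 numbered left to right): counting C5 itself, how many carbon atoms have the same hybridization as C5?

6

C5 is sp2 (one π bond).
C1: sp2 ✓
C2: sp
C3: sp2 ✓
C4: sp2 ✓
C5: sp2 ✓
C6: sp
C7: sp
C8: sp2 ✓
C9: sp2 ✓
6 carbons are sp2.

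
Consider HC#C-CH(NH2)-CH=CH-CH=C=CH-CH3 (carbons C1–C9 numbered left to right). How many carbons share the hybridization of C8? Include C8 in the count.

C8 is sp2 (one π bond).
C1: sp
C2: sp
C3: sp3
C4: sp2 ✓
C5: sp2 ✓
C6: sp2 ✓
C7: sp
C8: sp2 ✓
C9: sp3
4 carbons are sp2.

4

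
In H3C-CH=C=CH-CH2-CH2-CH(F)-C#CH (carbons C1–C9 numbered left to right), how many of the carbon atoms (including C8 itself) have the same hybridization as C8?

C8 is sp (two π bonds).
C1: sp3
C2: sp2
C3: sp ✓
C4: sp2
C5: sp3
C6: sp3
C7: sp3
C8: sp ✓
C9: sp ✓
3 carbons are sp.

3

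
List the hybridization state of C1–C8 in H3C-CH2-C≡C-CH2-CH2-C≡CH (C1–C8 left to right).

C1 — 4 σ bonds. Steric number 4, so sp3.
C2 is sp3: 4 σ bonds, 4 electron-density regions.
C3: 2 σ bonds, plus two π bonds; 2 regions of electron density → sp.
C4 — 2 σ bonds, plus two π bonds. Steric number 2, so sp.
C5: 4 σ bonds; 4 regions of electron density → sp3.
C6 has 4 σ bonds: steric number 4 → sp3.
C7 has 2 σ bonds, plus two π bonds: steric number 2 → sp.
C8 is sp: 2 σ bonds, plus two π bonds, 2 electron-density regions.

C1 sp3, C2 sp3, C3 sp, C4 sp, C5 sp3, C6 sp3, C7 sp, C8 sp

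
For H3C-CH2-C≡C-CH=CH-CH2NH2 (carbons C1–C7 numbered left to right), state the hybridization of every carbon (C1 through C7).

C1 carries 4 σ bonds, giving a steric number of 4, so it is sp3.
C2: 4 σ bonds — 4 electron domains, sp3.
C3 has 2 σ bonds, plus two π bonds: steric number 2 → sp.
C4 has 2 σ bonds, plus two π bonds: steric number 2 → sp.
C5: 3 σ bonds, plus one π bond; 3 regions of electron density → sp2.
C6 is sp2: 3 σ bonds, plus one π bond, 3 electron-density regions.
C7 has 4 σ bonds: steric number 4 → sp3.

C1 sp3, C2 sp3, C3 sp, C4 sp, C5 sp2, C6 sp2, C7 sp3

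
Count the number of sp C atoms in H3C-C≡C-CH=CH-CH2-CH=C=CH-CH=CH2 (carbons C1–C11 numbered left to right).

C1: sp3
C2: sp ✓
C3: sp ✓
C4: sp2
C5: sp2
C6: sp3
C7: sp2
C8: sp ✓
C9: sp2
C10: sp2
C11: sp2
C2, C3, C8 → 3 sp carbons.

3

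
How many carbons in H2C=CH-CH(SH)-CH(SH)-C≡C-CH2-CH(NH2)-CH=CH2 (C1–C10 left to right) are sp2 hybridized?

C1: sp2 ✓
C2: sp2 ✓
C3: sp3
C4: sp3
C5: sp
C6: sp
C7: sp3
C8: sp3
C9: sp2 ✓
C10: sp2 ✓
C1, C2, C9, C10 → 4 sp2 carbons.

4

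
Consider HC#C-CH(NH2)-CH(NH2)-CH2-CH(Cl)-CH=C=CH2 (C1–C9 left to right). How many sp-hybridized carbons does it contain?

C1: sp ✓
C2: sp ✓
C3: sp3
C4: sp3
C5: sp3
C6: sp3
C7: sp2
C8: sp ✓
C9: sp2
C1, C2, C8 → 3 sp carbons.

3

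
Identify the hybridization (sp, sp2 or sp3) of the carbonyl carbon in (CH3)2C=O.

sp^2

The carbonyl carbon has 3 σ bonds, plus one π bond: steric number 3 → sp2.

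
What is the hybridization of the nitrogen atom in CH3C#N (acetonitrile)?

N has one σ bond and one lone pair: steric number 2 → sp.

sp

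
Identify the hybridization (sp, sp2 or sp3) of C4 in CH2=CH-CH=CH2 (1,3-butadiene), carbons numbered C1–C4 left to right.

C4: 3 σ bonds, plus one π bond — 3 electron domains, sp2.

sp2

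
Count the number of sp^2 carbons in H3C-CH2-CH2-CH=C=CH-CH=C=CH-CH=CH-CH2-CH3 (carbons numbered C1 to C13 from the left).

6

C1: sp3
C2: sp3
C3: sp3
C4: sp2 ✓
C5: sp
C6: sp2 ✓
C7: sp2 ✓
C8: sp
C9: sp2 ✓
C10: sp2 ✓
C11: sp2 ✓
C12: sp3
C13: sp3
C4, C6, C7, C9, C10, C11 → 6 sp2 carbons.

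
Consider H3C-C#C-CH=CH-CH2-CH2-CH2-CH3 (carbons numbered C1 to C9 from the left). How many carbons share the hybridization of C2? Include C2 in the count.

2

C2 is sp (two π bonds).
C1: sp3
C2: sp ✓
C3: sp ✓
C4: sp2
C5: sp2
C6: sp3
C7: sp3
C8: sp3
C9: sp3
2 carbons are sp.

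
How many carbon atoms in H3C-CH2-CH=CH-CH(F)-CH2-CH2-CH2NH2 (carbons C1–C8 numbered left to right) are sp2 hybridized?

2

C1: sp3
C2: sp3
C3: sp2 ✓
C4: sp2 ✓
C5: sp3
C6: sp3
C7: sp3
C8: sp3
C3, C4 → 2 sp2 carbons.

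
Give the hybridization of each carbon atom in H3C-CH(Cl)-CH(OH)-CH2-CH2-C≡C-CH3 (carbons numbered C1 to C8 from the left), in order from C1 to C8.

C1 has 4 σ bonds: steric number 4 → sp3.
C2 — 4 σ bonds. Steric number 4, so sp3.
C3 has 4 σ bonds: steric number 4 → sp3.
C4 carries 4 σ bonds, giving a steric number of 4, so it is sp3.
C5: 4 σ bonds — 4 electron domains, sp3.
C6: 2 σ bonds, plus two π bonds; 2 regions of electron density → sp.
C7 — 2 σ bonds, plus two π bonds. Steric number 2, so sp.
C8 carries 4 σ bonds, giving a steric number of 4, so it is sp3.

C1 sp3, C2 sp3, C3 sp3, C4 sp3, C5 sp3, C6 sp, C7 sp, C8 sp3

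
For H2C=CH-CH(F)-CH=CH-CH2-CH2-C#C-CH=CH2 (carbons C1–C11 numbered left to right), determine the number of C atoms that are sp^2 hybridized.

6

C1: sp2 ✓
C2: sp2 ✓
C3: sp3
C4: sp2 ✓
C5: sp2 ✓
C6: sp3
C7: sp3
C8: sp
C9: sp
C10: sp2 ✓
C11: sp2 ✓
C1, C2, C4, C5, C10, C11 → 6 sp2 carbons.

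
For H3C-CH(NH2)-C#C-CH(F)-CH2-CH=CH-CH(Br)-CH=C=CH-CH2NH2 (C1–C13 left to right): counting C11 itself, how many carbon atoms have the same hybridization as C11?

C11 is sp (two π bonds).
C1: sp3
C2: sp3
C3: sp ✓
C4: sp ✓
C5: sp3
C6: sp3
C7: sp2
C8: sp2
C9: sp3
C10: sp2
C11: sp ✓
C12: sp2
C13: sp3
3 carbons are sp.

3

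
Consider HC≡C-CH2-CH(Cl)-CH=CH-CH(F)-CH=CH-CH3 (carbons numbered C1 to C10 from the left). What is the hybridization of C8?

sp²

C8 has 3 σ bonds, plus one π bond: steric number 3 → sp2.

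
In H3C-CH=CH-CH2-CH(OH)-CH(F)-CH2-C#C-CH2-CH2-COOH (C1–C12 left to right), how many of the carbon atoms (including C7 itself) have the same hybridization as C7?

7

C7 is sp3 (only σ bonds).
C1: sp3 ✓
C2: sp2
C3: sp2
C4: sp3 ✓
C5: sp3 ✓
C6: sp3 ✓
C7: sp3 ✓
C8: sp
C9: sp
C10: sp3 ✓
C11: sp3 ✓
C12: sp2
7 carbons are sp3.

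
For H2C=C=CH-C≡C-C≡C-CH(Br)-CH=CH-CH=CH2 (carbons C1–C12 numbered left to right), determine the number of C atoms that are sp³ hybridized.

C1: sp2
C2: sp
C3: sp2
C4: sp
C5: sp
C6: sp
C7: sp
C8: sp3 ✓
C9: sp2
C10: sp2
C11: sp2
C12: sp2
C8 → 1 sp3 carbon.

1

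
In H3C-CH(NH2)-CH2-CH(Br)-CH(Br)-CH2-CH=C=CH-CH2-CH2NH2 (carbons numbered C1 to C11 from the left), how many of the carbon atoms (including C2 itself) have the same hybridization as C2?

8

C2 is sp3 (only σ bonds).
C1: sp3 ✓
C2: sp3 ✓
C3: sp3 ✓
C4: sp3 ✓
C5: sp3 ✓
C6: sp3 ✓
C7: sp2
C8: sp
C9: sp2
C10: sp3 ✓
C11: sp3 ✓
8 carbons are sp3.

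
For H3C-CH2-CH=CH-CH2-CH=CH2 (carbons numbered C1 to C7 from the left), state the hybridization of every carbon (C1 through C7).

C1 sp3, C2 sp3, C3 sp2, C4 sp2, C5 sp3, C6 sp2, C7 sp2

C1 — 4 σ bonds. Steric number 4, so sp3.
C2 is sp3: 4 σ bonds, 4 electron-density regions.
C3: 3 σ bonds, plus one π bond — 3 electron domains, sp2.
C4: 3 σ bonds, plus one π bond — 3 electron domains, sp2.
C5 — 4 σ bonds. Steric number 4, so sp3.
C6 carries 3 σ bonds, plus one π bond, giving a steric number of 3, so it is sp2.
C7: 3 σ bonds, plus one π bond; 3 regions of electron density → sp2.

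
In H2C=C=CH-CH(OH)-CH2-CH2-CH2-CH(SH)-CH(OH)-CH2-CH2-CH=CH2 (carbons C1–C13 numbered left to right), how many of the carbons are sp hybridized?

1

C1: sp2
C2: sp ✓
C3: sp2
C4: sp3
C5: sp3
C6: sp3
C7: sp3
C8: sp3
C9: sp3
C10: sp3
C11: sp3
C12: sp2
C13: sp2
C2 → 1 sp carbon.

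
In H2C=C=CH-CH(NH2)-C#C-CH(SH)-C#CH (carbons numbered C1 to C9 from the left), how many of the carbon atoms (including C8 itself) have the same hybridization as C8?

5

C8 is sp (two π bonds).
C1: sp2
C2: sp ✓
C3: sp2
C4: sp3
C5: sp ✓
C6: sp ✓
C7: sp3
C8: sp ✓
C9: sp ✓
5 carbons are sp.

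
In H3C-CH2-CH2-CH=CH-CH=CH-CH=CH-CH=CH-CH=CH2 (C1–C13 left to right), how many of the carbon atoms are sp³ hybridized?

3

C1: sp3 ✓
C2: sp3 ✓
C3: sp3 ✓
C4: sp2
C5: sp2
C6: sp2
C7: sp2
C8: sp2
C9: sp2
C10: sp2
C11: sp2
C12: sp2
C13: sp2
C1, C2, C3 → 3 sp3 carbons.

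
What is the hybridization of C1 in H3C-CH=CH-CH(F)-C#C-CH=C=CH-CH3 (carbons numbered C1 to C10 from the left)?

C1 (4 σ bonds) has steric number 4: sp3.

sp^3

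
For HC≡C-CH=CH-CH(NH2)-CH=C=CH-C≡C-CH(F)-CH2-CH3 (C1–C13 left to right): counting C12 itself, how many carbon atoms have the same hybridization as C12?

C12 is sp3 (only σ bonds).
C1: sp
C2: sp
C3: sp2
C4: sp2
C5: sp3 ✓
C6: sp2
C7: sp
C8: sp2
C9: sp
C10: sp
C11: sp3 ✓
C12: sp3 ✓
C13: sp3 ✓
4 carbons are sp3.

4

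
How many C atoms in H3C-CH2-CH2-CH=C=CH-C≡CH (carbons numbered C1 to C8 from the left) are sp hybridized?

3

C1: sp3
C2: sp3
C3: sp3
C4: sp2
C5: sp ✓
C6: sp2
C7: sp ✓
C8: sp ✓
C5, C7, C8 → 3 sp carbons.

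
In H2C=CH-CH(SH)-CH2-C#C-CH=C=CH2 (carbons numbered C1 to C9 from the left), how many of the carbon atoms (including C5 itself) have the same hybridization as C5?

3

C5 is sp (two π bonds).
C1: sp2
C2: sp2
C3: sp3
C4: sp3
C5: sp ✓
C6: sp ✓
C7: sp2
C8: sp ✓
C9: sp2
3 carbons are sp.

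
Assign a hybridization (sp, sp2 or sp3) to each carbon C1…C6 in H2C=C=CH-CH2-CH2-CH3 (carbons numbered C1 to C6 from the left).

C1 sp2, C2 sp, C3 sp2, C4 sp3, C5 sp3, C6 sp3

C1: 3 σ bonds, plus one π bond — 3 electron domains, sp2.
C2 is sp: 2 σ bonds, plus two π bonds, 2 electron-density regions.
C3: 3 σ bonds, plus one π bond; 3 regions of electron density → sp2.
C4 is sp3: 4 σ bonds, 4 electron-density regions.
C5 (4 σ bonds) has steric number 4: sp3.
C6 carries 4 σ bonds, giving a steric number of 4, so it is sp3.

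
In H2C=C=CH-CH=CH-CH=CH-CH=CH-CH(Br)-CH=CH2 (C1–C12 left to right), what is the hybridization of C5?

C5: 3 σ bonds, plus one π bond — 3 electron domains, sp2.

sp²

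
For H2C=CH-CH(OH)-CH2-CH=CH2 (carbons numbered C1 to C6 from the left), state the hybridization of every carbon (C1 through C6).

C1 — 3 σ bonds, plus one π bond. Steric number 3, so sp2.
C2 — 3 σ bonds, plus one π bond. Steric number 3, so sp2.
C3: 4 σ bonds; 4 regions of electron density → sp3.
C4 is sp3: 4 σ bonds, 4 electron-density regions.
C5 — 3 σ bonds, plus one π bond. Steric number 3, so sp2.
C6 has 3 σ bonds, plus one π bond: steric number 3 → sp2.

C1 sp2, C2 sp2, C3 sp3, C4 sp3, C5 sp2, C6 sp2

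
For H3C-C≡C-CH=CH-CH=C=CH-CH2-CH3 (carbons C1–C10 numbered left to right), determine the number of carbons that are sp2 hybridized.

4

C1: sp3
C2: sp
C3: sp
C4: sp2 ✓
C5: sp2 ✓
C6: sp2 ✓
C7: sp
C8: sp2 ✓
C9: sp3
C10: sp3
C4, C5, C6, C8 → 4 sp2 carbons.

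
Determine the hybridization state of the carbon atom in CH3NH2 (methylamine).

sp3

The carbon atom has 4 σ bonds: steric number 4 → sp3.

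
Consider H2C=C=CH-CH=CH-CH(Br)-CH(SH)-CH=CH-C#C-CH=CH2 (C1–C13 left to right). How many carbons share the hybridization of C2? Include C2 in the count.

3

C2 is sp (two π bonds).
C1: sp2
C2: sp ✓
C3: sp2
C4: sp2
C5: sp2
C6: sp3
C7: sp3
C8: sp2
C9: sp2
C10: sp ✓
C11: sp ✓
C12: sp2
C13: sp2
3 carbons are sp.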